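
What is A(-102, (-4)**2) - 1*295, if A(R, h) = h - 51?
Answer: -330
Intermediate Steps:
A(R, h) = -51 + h
A(-102, (-4)**2) - 1*295 = (-51 + (-4)**2) - 1*295 = (-51 + 16) - 295 = -35 - 295 = -330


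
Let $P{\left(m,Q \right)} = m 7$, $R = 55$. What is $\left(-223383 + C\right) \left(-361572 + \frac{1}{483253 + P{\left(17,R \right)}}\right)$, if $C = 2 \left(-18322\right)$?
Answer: $\frac{45445901895661141}{483372} \approx 9.4018 \cdot 10^{10}$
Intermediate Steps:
$P{\left(m,Q \right)} = 7 m$
$C = -36644$
$\left(-223383 + C\right) \left(-361572 + \frac{1}{483253 + P{\left(17,R \right)}}\right) = \left(-223383 - 36644\right) \left(-361572 + \frac{1}{483253 + 7 \cdot 17}\right) = - 260027 \left(-361572 + \frac{1}{483253 + 119}\right) = - 260027 \left(-361572 + \frac{1}{483372}\right) = \left(-260027\right) \left(- \frac{174773780783}{483372}\right) = \frac{45445901895661141}{483372}$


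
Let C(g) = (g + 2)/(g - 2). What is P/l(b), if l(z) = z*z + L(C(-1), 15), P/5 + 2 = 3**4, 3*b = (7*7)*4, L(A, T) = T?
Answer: 3555/38551 ≈ 0.092216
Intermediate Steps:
C(g) = (2 + g)/(-2 + g)
b = 196/3 (b = ((7*7)*4)/3 = (49*4)/3 = (1/3)*196 = 196/3 ≈ 65.333)
P = 395 (P = -10 + 5*3**4 = -10 + 5*81 = -10 + 405 = 395)
l(z) = 15 + z**2 (l(z) = z*z + 15 = z**2 + 15 = 15 + z**2)
P/l(b) = 395/(15 + (196/3)**2) = 395/(15 + 38416/9) = 395/(38551/9) = 395*(9/38551) = 3555/38551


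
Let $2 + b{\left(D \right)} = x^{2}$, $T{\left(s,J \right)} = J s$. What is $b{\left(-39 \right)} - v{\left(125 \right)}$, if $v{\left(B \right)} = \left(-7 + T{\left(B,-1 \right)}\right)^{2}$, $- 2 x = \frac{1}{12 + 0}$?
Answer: $- \frac{10037375}{576} \approx -17426.0$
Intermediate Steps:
$x = - \frac{1}{24}$ ($x = - \frac{1}{2 \left(12 + 0\right)} = - \frac{1}{2 \cdot 12} = \left(- \frac{1}{2}\right) \frac{1}{12} = - \frac{1}{24} \approx -0.041667$)
$v{\left(B \right)} = \left(-7 - B\right)^{2}$
$b{\left(D \right)} = - \frac{1151}{576}$ ($b{\left(D \right)} = -2 + \left(- \frac{1}{24}\right)^{2} = -2 + \frac{1}{576} = - \frac{1151}{576}$)
$b{\left(-39 \right)} - v{\left(125 \right)} = - \frac{1151}{576} - \left(7 + 125\right)^{2} = - \frac{1151}{576} - 132^{2} = - \frac{1151}{576} - 17424 = - \frac{10037375}{576}$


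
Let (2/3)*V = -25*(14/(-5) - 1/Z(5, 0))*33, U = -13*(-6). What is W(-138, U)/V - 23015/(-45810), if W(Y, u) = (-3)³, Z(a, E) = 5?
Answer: 1247501/2519550 ≈ 0.49513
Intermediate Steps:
U = 78
W(Y, u) = -27
V = 7425/2 (V = 3*(-25*(14/(-5) - 1/5)*33)/2 = 3*(-25*(14*(-⅕) - 1*⅕)*33)/2 = 3*(-25*(-14/5 - ⅕)*33)/2 = 3*(-25*(-3)*33)/2 = 3*(75*33)/2 = (3/2)*2475 = 7425/2 ≈ 3712.5)
W(-138, U)/V - 23015/(-45810) = -27/7425/2 - 23015/(-45810) = -27*2/7425 - 23015*(-1/45810) = -2/275 + 4603/9162 = 1247501/2519550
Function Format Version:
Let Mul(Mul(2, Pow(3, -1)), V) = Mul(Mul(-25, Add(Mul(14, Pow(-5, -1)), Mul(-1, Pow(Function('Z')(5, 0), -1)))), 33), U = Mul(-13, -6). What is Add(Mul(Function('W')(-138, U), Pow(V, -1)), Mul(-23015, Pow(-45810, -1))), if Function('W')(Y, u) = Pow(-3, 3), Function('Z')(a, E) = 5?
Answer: Rational(1247501, 2519550) ≈ 0.49513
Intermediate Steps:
U = 78
Function('W')(Y, u) = -27
V = Rational(7425, 2) (V = Mul(Rational(3, 2), Mul(Mul(-25, Add(Mul(14, Pow(-5, -1)), Mul(-1, Pow(5, -1)))), 33)) = Mul(Rational(3, 2), Mul(Mul(-25, Add(Mul(14, Rational(-1, 5)), Mul(-1, Rational(1, 5)))), 33)) = Mul(Rational(3, 2), Mul(Mul(-25, Add(Rational(-14, 5), Rational(-1, 5))), 33)) = Mul(Rational(3, 2), Mul(Mul(-25, -3), 33)) = Mul(Rational(3, 2), Mul(75, 33)) = Mul(Rational(3, 2), 2475) = Rational(7425, 2) ≈ 3712.5)
Add(Mul(Function('W')(-138, U), Pow(V, -1)), Mul(-23015, Pow(-45810, -1))) = Add(Mul(-27, Pow(Rational(7425, 2), -1)), Mul(-23015, Pow(-45810, -1))) = Add(Mul(-27, Rational(2, 7425)), Mul(-23015, Rational(-1, 45810))) = Add(Rational(-2, 275), Rational(4603, 9162)) = Rational(1247501, 2519550)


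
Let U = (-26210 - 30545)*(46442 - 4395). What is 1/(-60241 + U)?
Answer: -1/2386437726 ≈ -4.1903e-10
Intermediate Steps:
U = -2386377485 (U = -56755*42047 = -2386377485)
1/(-60241 + U) = 1/(-60241 - 2386377485) = 1/(-2386437726) = -1/2386437726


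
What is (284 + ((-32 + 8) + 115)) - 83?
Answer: 292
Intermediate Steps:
(284 + ((-32 + 8) + 115)) - 83 = (284 + (-24 + 115)) - 83 = (284 + 91) - 83 = 375 - 83 = 292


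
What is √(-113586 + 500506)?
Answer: 2*√96730 ≈ 622.03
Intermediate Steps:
√(-113586 + 500506) = √386920 = 2*√96730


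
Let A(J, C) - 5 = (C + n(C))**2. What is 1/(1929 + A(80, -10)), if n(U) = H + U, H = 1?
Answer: 1/2295 ≈ 0.00043573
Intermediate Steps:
n(U) = 1 + U
A(J, C) = 5 + (1 + 2*C)**2 (A(J, C) = 5 + (C + (1 + C))**2 = 5 + (1 + 2*C)**2)
1/(1929 + A(80, -10)) = 1/(1929 + (5 + (1 + 2*(-10))**2)) = 1/(1929 + (5 + (1 - 20)**2)) = 1/(1929 + (5 + (-19)**2)) = 1/(1929 + (5 + 361)) = 1/(1929 + 366) = 1/2295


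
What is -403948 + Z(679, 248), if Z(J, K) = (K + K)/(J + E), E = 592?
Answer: -16561852/41 ≈ -4.0395e+5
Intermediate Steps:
Z(J, K) = 2*K/(592 + J) (Z(J, K) = (K + K)/(J + 592) = (2*K)/(592 + J) = 2*K/(592 + J))
-403948 + Z(679, 248) = -403948 + 2*248/(592 + 679) = -403948 + 2*248/1271 = -403948 + 2*248*(1/1271) = -403948 + 16/41 = -16561852/41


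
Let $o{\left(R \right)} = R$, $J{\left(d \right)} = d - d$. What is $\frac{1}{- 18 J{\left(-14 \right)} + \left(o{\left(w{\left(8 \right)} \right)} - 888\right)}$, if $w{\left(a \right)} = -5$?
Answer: $- \frac{1}{893} \approx -0.0011198$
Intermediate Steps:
$J{\left(d \right)} = 0$
$\frac{1}{- 18 J{\left(-14 \right)} + \left(o{\left(w{\left(8 \right)} \right)} - 888\right)} = \frac{1}{\left(-18\right) 0 - 893} = \frac{1}{0 - 893} = \frac{1}{-893} = - \frac{1}{893}$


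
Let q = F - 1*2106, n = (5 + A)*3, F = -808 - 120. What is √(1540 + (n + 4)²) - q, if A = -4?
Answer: 3034 + √1589 ≈ 3073.9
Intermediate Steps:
F = -928
n = 3 (n = (5 - 4)*3 = 1*3 = 3)
q = -3034 (q = -928 - 1*2106 = -928 - 2106 = -3034)
√(1540 + (n + 4)²) - q = √(1540 + (3 + 4)²) - 1*(-3034) = √(1540 + 7²) + 3034 = √(1540 + 49) + 3034 = √1589 + 3034 = 3034 + √1589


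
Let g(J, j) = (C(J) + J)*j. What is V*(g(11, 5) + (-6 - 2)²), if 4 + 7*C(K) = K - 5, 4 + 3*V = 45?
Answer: 11521/7 ≈ 1645.9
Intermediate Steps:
V = 41/3 (V = -4/3 + (⅓)*45 = -4/3 + 15 = 41/3 ≈ 13.667)
C(K) = -9/7 + K/7 (C(K) = -4/7 + (K - 5)/7 = -4/7 + (-5 + K)/7 = -4/7 + (-5/7 + K/7) = -9/7 + K/7)
g(J, j) = j*(-9/7 + 8*J/7) (g(J, j) = ((-9/7 + J/7) + J)*j = (-9/7 + 8*J/7)*j = j*(-9/7 + 8*J/7))
V*(g(11, 5) + (-6 - 2)²) = 41*((⅐)*5*(-9 + 8*11) + (-6 - 2)²)/3 = 41*((⅐)*5*(-9 + 88) + (-8)²)/3 = 41*((⅐)*5*79 + 64)/3 = 41*(395/7 + 64)/3 = (41/3)*(843/7) = 11521/7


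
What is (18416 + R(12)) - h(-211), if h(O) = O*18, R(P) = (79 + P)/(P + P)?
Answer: 533227/24 ≈ 22218.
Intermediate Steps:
R(P) = (79 + P)/(2*P) (R(P) = (79 + P)/((2*P)) = (79 + P)*(1/(2*P)) = (79 + P)/(2*P))
h(O) = 18*O
(18416 + R(12)) - h(-211) = (18416 + (1/2)*(79 + 12)/12) - 18*(-211) = (18416 + (1/2)*(1/12)*91) - 1*(-3798) = (18416 + 91/24) + 3798 = 442075/24 + 3798 = 533227/24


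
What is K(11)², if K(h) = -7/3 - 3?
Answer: 256/9 ≈ 28.444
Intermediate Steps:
K(h) = -16/3 (K(h) = -7*⅓ - 3 = -7/3 - 3 = -16/3)
K(11)² = (-16/3)² = 256/9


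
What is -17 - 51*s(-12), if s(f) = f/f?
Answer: -68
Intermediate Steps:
s(f) = 1
-17 - 51*s(-12) = -17 - 51*1 = -17 - 51 = -68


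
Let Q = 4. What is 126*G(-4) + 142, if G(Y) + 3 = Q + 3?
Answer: 646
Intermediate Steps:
G(Y) = 4 (G(Y) = -3 + (4 + 3) = -3 + 7 = 4)
126*G(-4) + 142 = 126*4 + 142 = 504 + 142 = 646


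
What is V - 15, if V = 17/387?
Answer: -5788/387 ≈ -14.956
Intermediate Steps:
V = 17/387 (V = 17*(1/387) = 17/387 ≈ 0.043928)
V - 15 = 17/387 - 15 = -5788/387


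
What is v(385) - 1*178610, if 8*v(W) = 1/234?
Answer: -334357919/1872 ≈ -1.7861e+5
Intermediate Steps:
v(W) = 1/1872 (v(W) = (⅛)/234 = (⅛)*(1/234) = 1/1872)
v(385) - 1*178610 = 1/1872 - 1*178610 = 1/1872 - 178610 = -334357919/1872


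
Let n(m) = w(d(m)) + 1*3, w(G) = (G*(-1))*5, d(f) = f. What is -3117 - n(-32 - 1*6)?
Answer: -3310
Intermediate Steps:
w(G) = -5*G (w(G) = -G*5 = -5*G)
n(m) = 3 - 5*m (n(m) = -5*m + 1*3 = -5*m + 3 = 3 - 5*m)
-3117 - n(-32 - 1*6) = -3117 - (3 - 5*(-32 - 1*6)) = -3117 - (3 - 5*(-32 - 6)) = -3117 - (3 - 5*(-38)) = -3117 - (3 + 190) = -3117 - 1*193 = -3117 - 193 = -3310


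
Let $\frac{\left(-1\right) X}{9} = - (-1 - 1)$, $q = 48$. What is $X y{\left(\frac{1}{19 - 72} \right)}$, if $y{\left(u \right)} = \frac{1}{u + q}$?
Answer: $- \frac{954}{2543} \approx -0.37515$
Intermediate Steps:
$y{\left(u \right)} = \frac{1}{48 + u}$ ($y{\left(u \right)} = \frac{1}{u + 48} = \frac{1}{48 + u}$)
$X = -18$ ($X = - 9 \left(- (-1 - 1)\right) = - 9 \left(\left(-1\right) \left(-2\right)\right) = \left(-9\right) 2 = -18$)
$X y{\left(\frac{1}{19 - 72} \right)} = - \frac{18}{48 + \frac{1}{19 - 72}} = - \frac{18}{48 + \frac{1}{-53}} = - \frac{18}{48 - \frac{1}{53}} = - \frac{18}{\frac{2543}{53}} = \left(-18\right) \frac{53}{2543} = - \frac{954}{2543}$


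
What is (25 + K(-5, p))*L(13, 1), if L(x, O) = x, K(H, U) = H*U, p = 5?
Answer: 0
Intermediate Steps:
(25 + K(-5, p))*L(13, 1) = (25 - 5*5)*13 = (25 - 25)*13 = 0*13 = 0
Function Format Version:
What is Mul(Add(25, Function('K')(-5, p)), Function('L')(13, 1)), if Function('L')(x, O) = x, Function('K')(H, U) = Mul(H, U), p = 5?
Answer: 0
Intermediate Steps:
Mul(Add(25, Function('K')(-5, p)), Function('L')(13, 1)) = Mul(Add(25, Mul(-5, 5)), 13) = Mul(Add(25, -25), 13) = Mul(0, 13) = 0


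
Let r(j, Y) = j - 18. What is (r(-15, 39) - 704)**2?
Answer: 543169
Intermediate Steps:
r(j, Y) = -18 + j
(r(-15, 39) - 704)**2 = ((-18 - 15) - 704)**2 = (-33 - 704)**2 = (-737)**2 = 543169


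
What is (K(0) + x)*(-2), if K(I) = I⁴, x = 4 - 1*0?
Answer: -8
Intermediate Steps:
x = 4 (x = 4 + 0 = 4)
(K(0) + x)*(-2) = (0⁴ + 4)*(-2) = (0 + 4)*(-2) = 4*(-2) = -8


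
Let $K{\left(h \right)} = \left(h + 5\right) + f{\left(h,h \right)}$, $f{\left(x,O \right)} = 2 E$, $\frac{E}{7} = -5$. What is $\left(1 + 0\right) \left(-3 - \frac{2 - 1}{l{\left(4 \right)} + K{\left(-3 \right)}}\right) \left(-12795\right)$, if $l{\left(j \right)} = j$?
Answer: $\frac{2443845}{64} \approx 38185.0$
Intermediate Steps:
$E = -35$ ($E = 7 \left(-5\right) = -35$)
$f{\left(x,O \right)} = -70$ ($f{\left(x,O \right)} = 2 \left(-35\right) = -70$)
$K{\left(h \right)} = -65 + h$ ($K{\left(h \right)} = \left(h + 5\right) - 70 = \left(5 + h\right) - 70 = -65 + h$)
$\left(1 + 0\right) \left(-3 - \frac{2 - 1}{l{\left(4 \right)} + K{\left(-3 \right)}}\right) \left(-12795\right) = \left(1 + 0\right) \left(-3 - \frac{2 - 1}{4 - 68}\right) \left(-12795\right) = 1 \left(-3 - 1 \frac{1}{4 - 68}\right) \left(-12795\right) = 1 \left(-3 - 1 \frac{1}{-64}\right) \left(-12795\right) = 1 \left(-3 - 1 \left(- \frac{1}{64}\right)\right) \left(-12795\right) = 1 \left(-3 - - \frac{1}{64}\right) \left(-12795\right) = 1 \left(-3 + \frac{1}{64}\right) \left(-12795\right) = 1 \left(- \frac{191}{64}\right) \left(-12795\right) = \left(- \frac{191}{64}\right) \left(-12795\right) = \frac{2443845}{64}$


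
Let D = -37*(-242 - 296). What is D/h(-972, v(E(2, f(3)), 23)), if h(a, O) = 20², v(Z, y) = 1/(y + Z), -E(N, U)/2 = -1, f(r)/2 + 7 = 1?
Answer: 9953/200 ≈ 49.765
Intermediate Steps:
f(r) = -12 (f(r) = -14 + 2*1 = -14 + 2 = -12)
E(N, U) = 2 (E(N, U) = -2*(-1) = 2)
v(Z, y) = 1/(Z + y)
h(a, O) = 400
D = 19906 (D = -37*(-538) = 19906)
D/h(-972, v(E(2, f(3)), 23)) = 19906/400 = 19906*(1/400) = 9953/200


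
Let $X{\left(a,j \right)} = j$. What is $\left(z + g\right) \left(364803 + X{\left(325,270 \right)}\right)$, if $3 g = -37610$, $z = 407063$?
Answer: $144030912089$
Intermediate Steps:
$g = - \frac{37610}{3}$ ($g = \frac{1}{3} \left(-37610\right) = - \frac{37610}{3} \approx -12537.0$)
$\left(z + g\right) \left(364803 + X{\left(325,270 \right)}\right) = \left(407063 - \frac{37610}{3}\right) \left(364803 + 270\right) = \frac{1183579}{3} \cdot 365073 = 144030912089$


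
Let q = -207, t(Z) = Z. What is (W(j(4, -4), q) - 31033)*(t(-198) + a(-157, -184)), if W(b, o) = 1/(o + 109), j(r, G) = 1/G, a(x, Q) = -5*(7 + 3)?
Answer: 377113140/49 ≈ 7.6962e+6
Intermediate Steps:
a(x, Q) = -50 (a(x, Q) = -5*10 = -50)
W(b, o) = 1/(109 + o)
(W(j(4, -4), q) - 31033)*(t(-198) + a(-157, -184)) = (1/(109 - 207) - 31033)*(-198 - 50) = (1/(-98) - 31033)*(-248) = (-1/98 - 31033)*(-248) = -3041235/98*(-248) = 377113140/49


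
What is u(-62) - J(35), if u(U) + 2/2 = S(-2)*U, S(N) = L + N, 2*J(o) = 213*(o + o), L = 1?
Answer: -7394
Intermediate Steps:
J(o) = 213*o (J(o) = (213*(o + o))/2 = (213*(2*o))/2 = (426*o)/2 = 213*o)
S(N) = 1 + N
u(U) = -1 - U (u(U) = -1 + (1 - 2)*U = -1 - U)
u(-62) - J(35) = (-1 - 1*(-62)) - 213*35 = (-1 + 62) - 1*7455 = 61 - 7455 = -7394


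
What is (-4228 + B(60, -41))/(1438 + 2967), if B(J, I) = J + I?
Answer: -4209/4405 ≈ -0.95551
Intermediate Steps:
B(J, I) = I + J
(-4228 + B(60, -41))/(1438 + 2967) = (-4228 + (-41 + 60))/(1438 + 2967) = (-4228 + 19)/4405 = -4209*1/4405 = -4209/4405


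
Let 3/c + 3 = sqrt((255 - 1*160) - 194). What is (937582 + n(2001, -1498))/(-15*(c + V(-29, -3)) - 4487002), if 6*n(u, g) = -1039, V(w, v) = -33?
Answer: 5624453*(-I - sqrt(11))/(6*(4486492*I + 4486507*sqrt(11))) ≈ -0.20894 - 1.9309e-7*I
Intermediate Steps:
n(u, g) = -1039/6 (n(u, g) = (1/6)*(-1039) = -1039/6)
c = 3/(-3 + 3*I*sqrt(11)) (c = 3/(-3 + sqrt((255 - 1*160) - 194)) = 3/(-3 + sqrt((255 - 160) - 194)) = 3/(-3 + sqrt(95 - 194)) = 3/(-3 + sqrt(-99)) = 3/(-3 + 3*I*sqrt(11)) ≈ -0.083333 - 0.27639*I)
(937582 + n(2001, -1498))/(-15*(c + V(-29, -3)) - 4487002) = (937582 - 1039/6)/(-15*(-I/(I + sqrt(11)) - 33) - 4487002) = 5624453/(6*(-15*(-33 - I/(I + sqrt(11))) - 4487002)) = 5624453/(6*((495 + 15*I/(I + sqrt(11))) - 4487002)) = 5624453/(6*(-4486507 + 15*I/(I + sqrt(11))))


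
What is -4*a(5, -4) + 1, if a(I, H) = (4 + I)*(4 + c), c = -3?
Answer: -35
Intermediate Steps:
a(I, H) = 4 + I (a(I, H) = (4 + I)*(4 - 3) = (4 + I)*1 = 4 + I)
-4*a(5, -4) + 1 = -4*(4 + 5) + 1 = -4*9 + 1 = -36 + 1 = -35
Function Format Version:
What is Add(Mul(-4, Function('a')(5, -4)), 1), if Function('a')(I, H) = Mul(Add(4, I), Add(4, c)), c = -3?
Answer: -35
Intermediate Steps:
Function('a')(I, H) = Add(4, I) (Function('a')(I, H) = Mul(Add(4, I), Add(4, -3)) = Mul(Add(4, I), 1) = Add(4, I))
Add(Mul(-4, Function('a')(5, -4)), 1) = Add(Mul(-4, Add(4, 5)), 1) = Add(Mul(-4, 9), 1) = Add(-36, 1) = -35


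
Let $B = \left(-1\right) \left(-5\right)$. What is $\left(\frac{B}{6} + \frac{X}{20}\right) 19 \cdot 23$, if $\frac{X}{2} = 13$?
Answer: $\frac{13984}{15} \approx 932.27$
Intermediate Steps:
$B = 5$
$X = 26$ ($X = 2 \cdot 13 = 26$)
$\left(\frac{B}{6} + \frac{X}{20}\right) 19 \cdot 23 = \left(\frac{5}{6} + \frac{26}{20}\right) 19 \cdot 23 = \left(5 \cdot \frac{1}{6} + 26 \cdot \frac{1}{20}\right) 19 \cdot 23 = \left(\frac{5}{6} + \frac{13}{10}\right) 19 \cdot 23 = \frac{32}{15} \cdot 19 \cdot 23 = \frac{608}{15} \cdot 23 = \frac{13984}{15}$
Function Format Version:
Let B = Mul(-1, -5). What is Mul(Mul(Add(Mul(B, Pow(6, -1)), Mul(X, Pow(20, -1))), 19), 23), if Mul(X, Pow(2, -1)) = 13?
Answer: Rational(13984, 15) ≈ 932.27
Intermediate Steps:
B = 5
X = 26 (X = Mul(2, 13) = 26)
Mul(Mul(Add(Mul(B, Pow(6, -1)), Mul(X, Pow(20, -1))), 19), 23) = Mul(Mul(Add(Mul(5, Pow(6, -1)), Mul(26, Pow(20, -1))), 19), 23) = Mul(Mul(Add(Mul(5, Rational(1, 6)), Mul(26, Rational(1, 20))), 19), 23) = Mul(Mul(Add(Rational(5, 6), Rational(13, 10)), 19), 23) = Mul(Mul(Rational(32, 15), 19), 23) = Mul(Rational(608, 15), 23) = Rational(13984, 15)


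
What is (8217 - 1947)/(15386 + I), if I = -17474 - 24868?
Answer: -3135/13478 ≈ -0.23260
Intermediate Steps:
I = -42342
(8217 - 1947)/(15386 + I) = (8217 - 1947)/(15386 - 42342) = 6270/(-26956) = 6270*(-1/26956) = -3135/13478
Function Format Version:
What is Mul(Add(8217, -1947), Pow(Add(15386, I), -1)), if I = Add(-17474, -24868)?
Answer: Rational(-3135, 13478) ≈ -0.23260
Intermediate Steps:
I = -42342
Mul(Add(8217, -1947), Pow(Add(15386, I), -1)) = Mul(Add(8217, -1947), Pow(Add(15386, -42342), -1)) = Mul(6270, Pow(-26956, -1)) = Mul(6270, Rational(-1, 26956)) = Rational(-3135, 13478)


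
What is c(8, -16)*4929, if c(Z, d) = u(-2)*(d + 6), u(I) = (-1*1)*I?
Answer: -98580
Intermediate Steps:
u(I) = -I
c(Z, d) = 12 + 2*d (c(Z, d) = (-1*(-2))*(d + 6) = 2*(6 + d) = 12 + 2*d)
c(8, -16)*4929 = (12 + 2*(-16))*4929 = (12 - 32)*4929 = -20*4929 = -98580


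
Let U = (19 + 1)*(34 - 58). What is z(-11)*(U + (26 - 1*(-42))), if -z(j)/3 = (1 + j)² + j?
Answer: 110004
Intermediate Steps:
z(j) = -3*j - 3*(1 + j)² (z(j) = -3*((1 + j)² + j) = -3*(j + (1 + j)²) = -3*j - 3*(1 + j)²)
U = -480 (U = 20*(-24) = -480)
z(-11)*(U + (26 - 1*(-42))) = (-3*(-11) - 3*(1 - 11)²)*(-480 + (26 - 1*(-42))) = (33 - 3*(-10)²)*(-480 + (26 + 42)) = (33 - 3*100)*(-480 + 68) = (33 - 300)*(-412) = -267*(-412) = 110004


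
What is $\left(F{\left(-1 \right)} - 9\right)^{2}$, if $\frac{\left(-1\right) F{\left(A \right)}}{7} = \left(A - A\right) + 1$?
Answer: $256$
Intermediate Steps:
$F{\left(A \right)} = -7$ ($F{\left(A \right)} = - 7 \left(\left(A - A\right) + 1\right) = - 7 \left(0 + 1\right) = \left(-7\right) 1 = -7$)
$\left(F{\left(-1 \right)} - 9\right)^{2} = \left(-7 - 9\right)^{2} = \left(-16\right)^{2} = 256$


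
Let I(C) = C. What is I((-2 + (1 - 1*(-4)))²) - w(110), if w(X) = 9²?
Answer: -72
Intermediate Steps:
w(X) = 81
I((-2 + (1 - 1*(-4)))²) - w(110) = (-2 + (1 - 1*(-4)))² - 1*81 = (-2 + (1 + 4))² - 81 = (-2 + 5)² - 81 = 3² - 81 = 9 - 81 = -72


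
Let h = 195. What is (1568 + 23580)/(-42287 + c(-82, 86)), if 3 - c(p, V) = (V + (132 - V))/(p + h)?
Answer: -710431/1194556 ≈ -0.59472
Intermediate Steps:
c(p, V) = 3 - 132/(195 + p) (c(p, V) = 3 - (V + (132 - V))/(p + 195) = 3 - 132/(195 + p))
(1568 + 23580)/(-42287 + c(-82, 86)) = (1568 + 23580)/(-42287 + 3*(151 - 82)/(195 - 82)) = 25148/(-42287 + 3*69/113) = 25148/(-42287 + 3*(1/113)*69) = 25148/(-42287 + 207/113) = 25148/(-4778224/113) = 25148*(-113/4778224) = -710431/1194556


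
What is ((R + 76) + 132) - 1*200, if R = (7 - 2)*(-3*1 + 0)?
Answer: -7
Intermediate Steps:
R = -15 (R = 5*(-3 + 0) = 5*(-3) = -15)
((R + 76) + 132) - 1*200 = ((-15 + 76) + 132) - 1*200 = (61 + 132) - 200 = 193 - 200 = -7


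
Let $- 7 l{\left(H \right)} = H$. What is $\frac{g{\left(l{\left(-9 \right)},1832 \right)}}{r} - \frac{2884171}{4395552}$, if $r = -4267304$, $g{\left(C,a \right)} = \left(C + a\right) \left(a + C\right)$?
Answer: $- \frac{23695704938749}{16412512052832} \approx -1.4438$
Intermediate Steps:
$l{\left(H \right)} = - \frac{H}{7}$
$g{\left(C,a \right)} = \left(C + a\right)^{2}$ ($g{\left(C,a \right)} = \left(C + a\right) \left(C + a\right) = \left(C + a\right)^{2}$)
$\frac{g{\left(l{\left(-9 \right)},1832 \right)}}{r} - \frac{2884171}{4395552} = \frac{\left(\left(- \frac{1}{7}\right) \left(-9\right) + 1832\right)^{2}}{-4267304} - \frac{2884171}{4395552} = \left(\frac{9}{7} + 1832\right)^{2} \left(- \frac{1}{4267304}\right) - \frac{2884171}{4395552} = \left(\frac{12833}{7}\right)^{2} \left(- \frac{1}{4267304}\right) - \frac{2884171}{4395552} = \frac{164685889}{49} \left(- \frac{1}{4267304}\right) - \frac{2884171}{4395552} = - \frac{164685889}{209097896} - \frac{2884171}{4395552} = - \frac{23695704938749}{16412512052832}$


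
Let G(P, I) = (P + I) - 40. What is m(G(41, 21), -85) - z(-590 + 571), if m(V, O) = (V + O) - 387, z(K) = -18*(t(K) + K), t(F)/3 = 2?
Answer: -684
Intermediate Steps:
t(F) = 6 (t(F) = 3*2 = 6)
G(P, I) = -40 + I + P (G(P, I) = (I + P) - 40 = -40 + I + P)
z(K) = -108 - 18*K (z(K) = -18*(6 + K) = -108 - 18*K)
m(V, O) = -387 + O + V (m(V, O) = (O + V) - 387 = -387 + O + V)
m(G(41, 21), -85) - z(-590 + 571) = (-387 - 85 + (-40 + 21 + 41)) - (-108 - 18*(-590 + 571)) = (-387 - 85 + 22) - (-108 - 18*(-19)) = -450 - (-108 + 342) = -450 - 1*234 = -450 - 234 = -684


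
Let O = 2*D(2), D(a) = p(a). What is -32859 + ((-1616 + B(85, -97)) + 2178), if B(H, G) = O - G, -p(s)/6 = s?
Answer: -32224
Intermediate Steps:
p(s) = -6*s
D(a) = -6*a
O = -24 (O = 2*(-6*2) = 2*(-12) = -24)
B(H, G) = -24 - G
-32859 + ((-1616 + B(85, -97)) + 2178) = -32859 + ((-1616 + (-24 - 1*(-97))) + 2178) = -32859 + ((-1616 + (-24 + 97)) + 2178) = -32859 + ((-1616 + 73) + 2178) = -32859 + (-1543 + 2178) = -32859 + 635 = -32224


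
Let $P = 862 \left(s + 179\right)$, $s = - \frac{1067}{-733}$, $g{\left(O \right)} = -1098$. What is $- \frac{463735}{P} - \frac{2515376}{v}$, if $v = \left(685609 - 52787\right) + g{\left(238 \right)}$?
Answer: $- \frac{125384462067577}{18007322311028} \approx -6.963$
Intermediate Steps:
$s = \frac{1067}{733}$ ($s = \left(-1067\right) \left(- \frac{1}{733}\right) = \frac{1067}{733} \approx 1.4557$)
$v = 631724$ ($v = \left(685609 - 52787\right) - 1098 = 632822 - 1098 = 631724$)
$P = \frac{114020188}{733}$ ($P = 862 \left(\frac{1067}{733} + 179\right) = 862 \cdot \frac{132274}{733} = \frac{114020188}{733} \approx 1.5555 \cdot 10^{5}$)
$- \frac{463735}{P} - \frac{2515376}{v} = - \frac{463735}{\frac{114020188}{733}} - \frac{2515376}{631724} = \left(-463735\right) \frac{733}{114020188} - \frac{628844}{157931} = - \frac{339917755}{114020188} - \frac{628844}{157931} = - \frac{125384462067577}{18007322311028}$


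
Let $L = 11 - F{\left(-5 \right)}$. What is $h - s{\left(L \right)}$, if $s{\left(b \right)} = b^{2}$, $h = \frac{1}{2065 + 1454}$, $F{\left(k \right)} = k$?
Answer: $- \frac{900863}{3519} \approx -256.0$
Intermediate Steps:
$L = 16$ ($L = 11 - -5 = 11 + 5 = 16$)
$h = \frac{1}{3519} \approx 0.00028417$
$h - s{\left(L \right)} = \frac{1}{3519} - 16^{2} = \frac{1}{3519} - 256 = - \frac{900863}{3519}$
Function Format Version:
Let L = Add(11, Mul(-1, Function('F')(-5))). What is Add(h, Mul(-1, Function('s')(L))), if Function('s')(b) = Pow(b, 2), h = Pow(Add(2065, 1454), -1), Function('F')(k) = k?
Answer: Rational(-900863, 3519) ≈ -256.00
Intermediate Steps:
L = 16 (L = Add(11, Mul(-1, -5)) = Add(11, 5) = 16)
h = Rational(1, 3519) (h = Pow(3519, -1) = Rational(1, 3519) ≈ 0.00028417)
Add(h, Mul(-1, Function('s')(L))) = Add(Rational(1, 3519), Mul(-1, Pow(16, 2))) = Add(Rational(1, 3519), Mul(-1, 256)) = Add(Rational(1, 3519), -256) = Rational(-900863, 3519)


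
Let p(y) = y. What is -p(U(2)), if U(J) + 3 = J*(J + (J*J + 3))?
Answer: -15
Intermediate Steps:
U(J) = -3 + J*(3 + J + J**2) (U(J) = -3 + J*(J + (J*J + 3)) = -3 + J*(J + (J**2 + 3)) = -3 + J*(J + (3 + J**2)) = -3 + J*(3 + J + J**2))
-p(U(2)) = -(-3 + 2**2 + 2**3 + 3*2) = -(-3 + 4 + 8 + 6) = -1*15 = -15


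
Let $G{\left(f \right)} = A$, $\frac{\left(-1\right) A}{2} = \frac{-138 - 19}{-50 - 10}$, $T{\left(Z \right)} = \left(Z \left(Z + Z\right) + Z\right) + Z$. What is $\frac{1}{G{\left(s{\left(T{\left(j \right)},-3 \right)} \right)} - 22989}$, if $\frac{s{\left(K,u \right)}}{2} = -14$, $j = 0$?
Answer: $- \frac{30}{689827} \approx -4.3489 \cdot 10^{-5}$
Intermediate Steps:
$T{\left(Z \right)} = 2 Z + 2 Z^{2}$ ($T{\left(Z \right)} = \left(Z 2 Z + Z\right) + Z = \left(2 Z^{2} + Z\right) + Z = \left(Z + 2 Z^{2}\right) + Z = 2 Z + 2 Z^{2}$)
$s{\left(K,u \right)} = -28$ ($s{\left(K,u \right)} = 2 \left(-14\right) = -28$)
$A = - \frac{157}{30}$ ($A = - 2 \frac{-138 - 19}{-50 - 10} = - 2 \left(- \frac{157}{-60}\right) = - 2 \left(\left(-157\right) \left(- \frac{1}{60}\right)\right) = \left(-2\right) \frac{157}{60} = - \frac{157}{30} \approx -5.2333$)
$G{\left(f \right)} = - \frac{157}{30}$
$\frac{1}{G{\left(s{\left(T{\left(j \right)},-3 \right)} \right)} - 22989} = \frac{1}{- \frac{157}{30} - 22989} = \frac{1}{- \frac{689827}{30}} = - \frac{30}{689827}$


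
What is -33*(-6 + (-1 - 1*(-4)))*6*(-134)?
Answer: -79596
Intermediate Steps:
-33*(-6 + (-1 - 1*(-4)))*6*(-134) = -33*(-6 + (-1 + 4))*6*(-134) = -33*(-6 + 3)*6*(-134) = -(-99)*6*(-134) = -33*(-18)*(-134) = 594*(-134) = -79596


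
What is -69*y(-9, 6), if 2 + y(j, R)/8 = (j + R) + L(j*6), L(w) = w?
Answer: 32568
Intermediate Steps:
y(j, R) = -16 + 8*R + 56*j (y(j, R) = -16 + 8*((j + R) + j*6) = -16 + 8*((R + j) + 6*j) = -16 + 8*(R + 7*j) = -16 + (8*R + 56*j) = -16 + 8*R + 56*j)
-69*y(-9, 6) = -69*(-16 + 8*6 + 56*(-9)) = -69*(-16 + 48 - 504) = -69*(-472) = 32568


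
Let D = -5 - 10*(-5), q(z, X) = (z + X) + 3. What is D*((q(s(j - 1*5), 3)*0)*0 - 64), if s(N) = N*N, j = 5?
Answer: -2880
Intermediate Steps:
s(N) = N²
q(z, X) = 3 + X + z (q(z, X) = (X + z) + 3 = 3 + X + z)
D = 45 (D = -5 + 50 = 45)
D*((q(s(j - 1*5), 3)*0)*0 - 64) = 45*(((3 + 3 + (5 - 1*5)²)*0)*0 - 64) = 45*(((3 + 3 + (5 - 5)²)*0)*0 - 64) = 45*(((3 + 3 + 0²)*0)*0 - 64) = 45*(((3 + 3 + 0)*0)*0 - 64) = 45*((6*0)*0 - 64) = 45*(0*0 - 64) = 45*(0 - 64) = 45*(-64) = -2880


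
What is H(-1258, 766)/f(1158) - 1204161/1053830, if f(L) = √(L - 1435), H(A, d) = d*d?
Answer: -70833/61990 - 586756*I*√277/277 ≈ -1.1427 - 35255.0*I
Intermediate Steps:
H(A, d) = d²
f(L) = √(-1435 + L)
H(-1258, 766)/f(1158) - 1204161/1053830 = 766²/(√(-1435 + 1158)) - 1204161/1053830 = 586756/(√(-277)) - 1204161*1/1053830 = 586756/((I*√277)) - 70833/61990 = 586756*(-I*√277/277) - 70833/61990 = -586756*I*√277/277 - 70833/61990 = -70833/61990 - 586756*I*√277/277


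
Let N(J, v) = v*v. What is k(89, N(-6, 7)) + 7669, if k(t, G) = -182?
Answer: 7487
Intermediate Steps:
N(J, v) = v²
k(89, N(-6, 7)) + 7669 = -182 + 7669 = 7487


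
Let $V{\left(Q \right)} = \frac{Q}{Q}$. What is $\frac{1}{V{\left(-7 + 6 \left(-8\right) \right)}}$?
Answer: $1$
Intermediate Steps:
$V{\left(Q \right)} = 1$
$\frac{1}{V{\left(-7 + 6 \left(-8\right) \right)}} = 1^{-1} = 1$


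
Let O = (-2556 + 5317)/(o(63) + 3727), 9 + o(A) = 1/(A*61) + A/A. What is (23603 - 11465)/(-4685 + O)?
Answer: -173477728284/66947962307 ≈ -2.5912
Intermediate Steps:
o(A) = -8 + 1/(61*A) (o(A) = -9 + (1/(A*61) + A/A) = -9 + ((1/61)/A + 1) = -9 + (1/(61*A) + 1) = -9 + (1 + 1/(61*A)) = -8 + 1/(61*A))
O = 10610523/14292118 (O = (-2556 + 5317)/((-8 + (1/61)/63) + 3727) = 2761/((-8 + (1/61)*(1/63)) + 3727) = 2761/((-8 + 1/3843) + 3727) = 2761/(-30743/3843 + 3727) = 2761/(14292118/3843) = 2761*(3843/14292118) = 10610523/14292118 ≈ 0.74240)
(23603 - 11465)/(-4685 + O) = (23603 - 11465)/(-4685 + 10610523/14292118) = 12138/(-66947962307/14292118) = 12138*(-14292118/66947962307) = -173477728284/66947962307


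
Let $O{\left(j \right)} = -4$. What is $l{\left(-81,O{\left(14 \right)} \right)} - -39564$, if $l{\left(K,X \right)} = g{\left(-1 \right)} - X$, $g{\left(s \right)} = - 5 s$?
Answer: $39573$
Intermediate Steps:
$l{\left(K,X \right)} = 5 - X$ ($l{\left(K,X \right)} = \left(-5\right) \left(-1\right) - X = 5 - X$)
$l{\left(-81,O{\left(14 \right)} \right)} - -39564 = \left(5 - -4\right) - -39564 = \left(5 + 4\right) + 39564 = 9 + 39564 = 39573$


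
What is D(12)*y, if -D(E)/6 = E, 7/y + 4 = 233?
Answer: -504/229 ≈ -2.2009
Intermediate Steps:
y = 7/229 (y = 7/(-4 + 233) = 7/229 ≈ 0.030568)
D(E) = -6*E
D(12)*y = -6*12*(7/229) = -72*7/229 = -504/229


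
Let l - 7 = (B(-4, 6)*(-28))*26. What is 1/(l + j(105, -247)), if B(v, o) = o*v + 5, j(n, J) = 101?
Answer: 1/13940 ≈ 7.1736e-5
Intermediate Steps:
B(v, o) = 5 + o*v
l = 13839 (l = 7 + ((5 + 6*(-4))*(-28))*26 = 7 + ((5 - 24)*(-28))*26 = 7 - 19*(-28)*26 = 7 + 532*26 = 7 + 13832 = 13839)
1/(l + j(105, -247)) = 1/(13839 + 101) = 1/13940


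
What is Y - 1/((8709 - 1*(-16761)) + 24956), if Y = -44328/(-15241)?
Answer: 2235268487/768542666 ≈ 2.9085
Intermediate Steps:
Y = 44328/15241 (Y = -44328*(-1/15241) = 44328/15241 ≈ 2.9085)
Y - 1/((8709 - 1*(-16761)) + 24956) = 44328/15241 - 1/((8709 - 1*(-16761)) + 24956) = 44328/15241 - 1/((8709 + 16761) + 24956) = 44328/15241 - 1/(25470 + 24956) = 44328/15241 - 1/50426 = 2235268487/768542666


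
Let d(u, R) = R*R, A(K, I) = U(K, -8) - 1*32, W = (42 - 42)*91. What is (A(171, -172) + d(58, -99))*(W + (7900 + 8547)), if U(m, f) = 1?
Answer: 160687190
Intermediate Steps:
W = 0 (W = 0*91 = 0)
A(K, I) = -31 (A(K, I) = 1 - 1*32 = 1 - 32 = -31)
d(u, R) = R²
(A(171, -172) + d(58, -99))*(W + (7900 + 8547)) = (-31 + (-99)²)*(0 + (7900 + 8547)) = (-31 + 9801)*(0 + 16447) = 9770*16447 = 160687190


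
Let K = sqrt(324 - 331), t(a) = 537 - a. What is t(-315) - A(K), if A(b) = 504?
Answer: 348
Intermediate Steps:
K = I*sqrt(7) (K = sqrt(-7) = I*sqrt(7) ≈ 2.6458*I)
t(-315) - A(K) = (537 - 1*(-315)) - 1*504 = (537 + 315) - 504 = 852 - 504 = 348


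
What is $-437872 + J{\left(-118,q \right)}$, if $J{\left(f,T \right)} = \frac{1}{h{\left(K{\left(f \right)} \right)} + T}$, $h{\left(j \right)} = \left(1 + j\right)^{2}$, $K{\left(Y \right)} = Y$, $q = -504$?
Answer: $- \frac{5773342319}{13185} \approx -4.3787 \cdot 10^{5}$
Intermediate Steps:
$J{\left(f,T \right)} = \frac{1}{T + \left(1 + f\right)^{2}}$ ($J{\left(f,T \right)} = \frac{1}{\left(1 + f\right)^{2} + T} = \frac{1}{T + \left(1 + f\right)^{2}}$)
$-437872 + J{\left(-118,q \right)} = -437872 + \frac{1}{-504 + \left(1 - 118\right)^{2}} = -437872 + \frac{1}{-504 + \left(-117\right)^{2}} = -437872 + \frac{1}{-504 + 13689} = -437872 + \frac{1}{13185} = - \frac{5773342319}{13185}$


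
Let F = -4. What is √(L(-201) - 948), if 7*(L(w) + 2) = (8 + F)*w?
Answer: I*√52178/7 ≈ 32.632*I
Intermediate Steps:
L(w) = -2 + 4*w/7 (L(w) = -2 + ((8 - 4)*w)/7 = -2 + (4*w)/7 = -2 + 4*w/7)
√(L(-201) - 948) = √((-2 + (4/7)*(-201)) - 948) = √((-2 - 804/7) - 948) = √(-818/7 - 948) = √(-7454/7) = I*√52178/7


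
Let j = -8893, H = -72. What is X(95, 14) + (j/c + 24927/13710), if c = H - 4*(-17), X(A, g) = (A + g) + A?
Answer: 22201683/9140 ≈ 2429.1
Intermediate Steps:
X(A, g) = g + 2*A
c = -4 (c = -72 - 4*(-17) = -72 + 68 = -4)
X(95, 14) + (j/c + 24927/13710) = (14 + 2*95) + (-8893/(-4) + 24927/13710) = (14 + 190) + (-8893*(-1/4) + 24927*(1/13710)) = 204 + (8893/4 + 8309/4570) = 204 + 20337123/9140 = 22201683/9140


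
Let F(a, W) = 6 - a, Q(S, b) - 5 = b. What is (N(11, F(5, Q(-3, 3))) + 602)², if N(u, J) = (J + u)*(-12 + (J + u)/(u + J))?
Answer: 220900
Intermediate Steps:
Q(S, b) = 5 + b
N(u, J) = -11*J - 11*u (N(u, J) = (J + u)*(-12 + (J + u)/(J + u)) = (J + u)*(-12 + 1) = (J + u)*(-11) = -11*J - 11*u)
(N(11, F(5, Q(-3, 3))) + 602)² = ((-11*(6 - 1*5) - 11*11) + 602)² = ((-11*(6 - 5) - 121) + 602)² = ((-11*1 - 121) + 602)² = ((-11 - 121) + 602)² = (-132 + 602)² = 470² = 220900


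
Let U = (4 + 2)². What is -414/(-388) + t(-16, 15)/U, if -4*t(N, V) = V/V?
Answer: 14807/13968 ≈ 1.0601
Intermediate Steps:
U = 36 (U = 6² = 36)
t(N, V) = -¼ (t(N, V) = -V/(4*V) = -¼*1 = -¼)
-414/(-388) + t(-16, 15)/U = -414/(-388) - ¼/36 = -414*(-1/388) - ¼*1/36 = 207/194 - 1/144 = 14807/13968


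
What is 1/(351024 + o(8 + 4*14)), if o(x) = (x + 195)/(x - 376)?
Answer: 312/109519229 ≈ 2.8488e-6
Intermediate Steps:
o(x) = (195 + x)/(-376 + x)
1/(351024 + o(8 + 4*14)) = 1/(351024 + (195 + (8 + 4*14))/(-376 + (8 + 4*14))) = 1/(351024 + (195 + (8 + 56))/(-376 + (8 + 56))) = 1/(351024 + (195 + 64)/(-376 + 64)) = 1/(351024 + 259/(-312)) = 1/(351024 - 1/312*259) = 1/(351024 - 259/312) = 1/(109519229/312) = 312/109519229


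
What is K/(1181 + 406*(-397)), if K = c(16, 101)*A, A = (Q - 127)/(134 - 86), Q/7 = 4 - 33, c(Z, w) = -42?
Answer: -1155/640004 ≈ -0.0018047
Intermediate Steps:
Q = -203 (Q = 7*(4 - 33) = 7*(-29) = -203)
A = -55/8 (A = (-203 - 127)/(134 - 86) = -330/48 = -330*1/48 = -55/8 ≈ -6.8750)
K = 1155/4 (K = -42*(-55/8) = 1155/4 ≈ 288.75)
K/(1181 + 406*(-397)) = 1155/(4*(1181 + 406*(-397))) = 1155/(4*(1181 - 161182)) = (1155/4)/(-160001) = (1155/4)*(-1/160001) = -1155/640004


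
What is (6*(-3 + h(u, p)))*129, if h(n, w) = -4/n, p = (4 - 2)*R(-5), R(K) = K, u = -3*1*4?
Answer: -2064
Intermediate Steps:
u = -12 (u = -3*4 = -12)
p = -10 (p = (4 - 2)*(-5) = 2*(-5) = -10)
(6*(-3 + h(u, p)))*129 = (6*(-3 - 4/(-12)))*129 = (6*(-3 - 4*(-1/12)))*129 = (6*(-3 + 1/3))*129 = (6*(-8/3))*129 = -16*129 = -2064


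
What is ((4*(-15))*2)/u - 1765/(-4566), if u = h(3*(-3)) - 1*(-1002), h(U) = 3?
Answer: 81727/305922 ≈ 0.26715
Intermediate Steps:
u = 1005 (u = 3 - 1*(-1002) = 3 + 1002 = 1005)
((4*(-15))*2)/u - 1765/(-4566) = ((4*(-15))*2)/1005 - 1765/(-4566) = -60*2*(1/1005) - 1765*(-1/4566) = -120*1/1005 + 1765/4566 = -8/67 + 1765/4566 = 81727/305922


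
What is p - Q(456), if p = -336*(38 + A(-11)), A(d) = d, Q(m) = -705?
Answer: -8367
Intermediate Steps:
p = -9072 (p = -336*(38 - 11) = -336*27 = -9072)
p - Q(456) = -9072 - 1*(-705) = -9072 + 705 = -8367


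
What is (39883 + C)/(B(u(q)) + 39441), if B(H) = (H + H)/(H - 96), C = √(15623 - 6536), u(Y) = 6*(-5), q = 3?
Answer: 837543/828271 + 21*√9087/828271 ≈ 1.0136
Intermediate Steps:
u(Y) = -30
C = √9087 ≈ 95.326
B(H) = 2*H/(-96 + H) (B(H) = (2*H)/(-96 + H) = 2*H/(-96 + H))
(39883 + C)/(B(u(q)) + 39441) = (39883 + √9087)/(2*(-30)/(-96 - 30) + 39441) = (39883 + √9087)/(2*(-30)/(-126) + 39441) = (39883 + √9087)/(2*(-30)*(-1/126) + 39441) = (39883 + √9087)/(10/21 + 39441) = (39883 + √9087)/(828271/21) = (39883 + √9087)*(21/828271) = 837543/828271 + 21*√9087/828271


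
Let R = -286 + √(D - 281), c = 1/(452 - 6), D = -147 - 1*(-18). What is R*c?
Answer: -143/223 + I*√410/446 ≈ -0.64126 + 0.0454*I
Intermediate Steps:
D = -129 (D = -147 + 18 = -129)
c = 1/446 ≈ 0.0022422
R = -286 + I*√410 (R = -286 + √(-129 - 281) = -286 + √(-410) = -286 + I*√410 ≈ -286.0 + 20.248*I)
R*c = (-286 + I*√410)*(1/446) = -143/223 + I*√410/446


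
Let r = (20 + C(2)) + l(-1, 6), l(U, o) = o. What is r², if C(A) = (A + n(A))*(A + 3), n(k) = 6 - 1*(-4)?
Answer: 7396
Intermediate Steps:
n(k) = 10 (n(k) = 6 + 4 = 10)
C(A) = (3 + A)*(10 + A) (C(A) = (A + 10)*(A + 3) = (10 + A)*(3 + A) = (3 + A)*(10 + A))
r = 86 (r = (20 + (30 + 2² + 13*2)) + 6 = (20 + (30 + 4 + 26)) + 6 = (20 + 60) + 6 = 80 + 6 = 86)
r² = 86² = 7396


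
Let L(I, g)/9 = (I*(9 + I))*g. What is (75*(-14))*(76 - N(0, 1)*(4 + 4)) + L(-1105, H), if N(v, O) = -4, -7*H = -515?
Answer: 5612562000/7 ≈ 8.0179e+8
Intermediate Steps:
H = 515/7 (H = -⅐*(-515) = 515/7 ≈ 73.571)
L(I, g) = 9*I*g*(9 + I) (L(I, g) = 9*((I*(9 + I))*g) = 9*(I*g*(9 + I)) = 9*I*g*(9 + I))
(75*(-14))*(76 - N(0, 1)*(4 + 4)) + L(-1105, H) = (75*(-14))*(76 - (-4)*(4 + 4)) + 9*(-1105)*(515/7)*(9 - 1105) = -1050*(76 - (-4)*8) + 9*(-1105)*(515/7)*(-1096) = -1050*(76 - 1*(-32)) + 5613355800/7 = -1050*(76 + 32) + 5613355800/7 = -1050*108 + 5613355800/7 = -113400 + 5613355800/7 = 5612562000/7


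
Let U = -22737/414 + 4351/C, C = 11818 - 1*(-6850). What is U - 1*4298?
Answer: -5606661583/1288092 ≈ -4352.7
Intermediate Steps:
C = 18668 (C = 11818 + 6850 = 18668)
U = -70442167/1288092 (U = -22737/414 + 4351/18668 = -22737*1/414 + 4351*(1/18668) = -7579/138 + 4351/18668 = -70442167/1288092 ≈ -54.687)
U - 1*4298 = -70442167/1288092 - 1*4298 = -70442167/1288092 - 4298 = -5606661583/1288092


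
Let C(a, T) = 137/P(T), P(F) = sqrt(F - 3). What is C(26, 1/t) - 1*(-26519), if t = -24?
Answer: 26519 - 274*I*sqrt(438)/73 ≈ 26519.0 - 78.553*I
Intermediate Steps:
P(F) = sqrt(-3 + F)
C(a, T) = 137/sqrt(-3 + T) (C(a, T) = 137/(sqrt(-3 + T)) = 137/sqrt(-3 + T))
C(26, 1/t) - 1*(-26519) = 137/sqrt(-3 + 1/(-24)) - 1*(-26519) = 137/sqrt(-3 - 1/24) + 26519 = 137/sqrt(-73/24) + 26519 = 137*(-2*I*sqrt(438)/73) + 26519 = -274*I*sqrt(438)/73 + 26519 = 26519 - 274*I*sqrt(438)/73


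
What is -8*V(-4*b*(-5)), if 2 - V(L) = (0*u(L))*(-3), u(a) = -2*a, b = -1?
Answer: -16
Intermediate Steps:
V(L) = 2 (V(L) = 2 - 0*(-2*L)*(-3) = 2 - 0*(-3) = 2 - 1*0 = 2 + 0 = 2)
-8*V(-4*b*(-5)) = -8*2 = -16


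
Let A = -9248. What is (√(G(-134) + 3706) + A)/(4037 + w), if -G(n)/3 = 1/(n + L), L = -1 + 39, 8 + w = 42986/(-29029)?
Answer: -268460192/116914855 + 87087*√26354/935318840 ≈ -2.2811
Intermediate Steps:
w = -275218/29029 (w = -8 + 42986/(-29029) = -8 + 42986*(-1/29029) = -8 - 42986/29029 = -275218/29029 ≈ -9.4808)
L = 38
G(n) = -3/(38 + n) (G(n) = -3/(n + 38) = -3/(38 + n))
(√(G(-134) + 3706) + A)/(4037 + w) = (√(-3/(38 - 134) + 3706) - 9248)/(4037 - 275218/29029) = (√(-3/(-96) + 3706) - 9248)/(116914855/29029) = (√(-3*(-1/96) + 3706) - 9248)*(29029/116914855) = (√(1/32 + 3706) - 9248)*(29029/116914855) = (√(118593/32) - 9248)*(29029/116914855) = (3*√26354/8 - 9248)*(29029/116914855) = (-9248 + 3*√26354/8)*(29029/116914855) = -268460192/116914855 + 87087*√26354/935318840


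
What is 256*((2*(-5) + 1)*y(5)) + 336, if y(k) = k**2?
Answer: -57264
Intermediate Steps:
256*((2*(-5) + 1)*y(5)) + 336 = 256*((2*(-5) + 1)*5**2) + 336 = 256*((-10 + 1)*25) + 336 = 256*(-9*25) + 336 = 256*(-225) + 336 = -57600 + 336 = -57264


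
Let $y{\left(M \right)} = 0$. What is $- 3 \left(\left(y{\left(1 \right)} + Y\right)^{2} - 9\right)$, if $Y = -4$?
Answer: $-21$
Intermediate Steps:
$- 3 \left(\left(y{\left(1 \right)} + Y\right)^{2} - 9\right) = - 3 \left(\left(0 - 4\right)^{2} - 9\right) = - 3 \left(\left(-4\right)^{2} - 9\right) = - 3 \left(16 - 9\right) = \left(-3\right) 7 = -21$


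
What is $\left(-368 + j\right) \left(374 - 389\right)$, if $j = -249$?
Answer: $9255$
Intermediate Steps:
$\left(-368 + j\right) \left(374 - 389\right) = \left(-368 - 249\right) \left(374 - 389\right) = \left(-617\right) \left(-15\right) = 9255$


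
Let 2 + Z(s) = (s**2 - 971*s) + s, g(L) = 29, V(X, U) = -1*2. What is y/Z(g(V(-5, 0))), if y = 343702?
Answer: -343702/27291 ≈ -12.594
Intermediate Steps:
V(X, U) = -2
Z(s) = -2 + s**2 - 970*s (Z(s) = -2 + ((s**2 - 971*s) + s) = -2 + (s**2 - 970*s) = -2 + s**2 - 970*s)
y/Z(g(V(-5, 0))) = 343702/(-2 + 29**2 - 970*29) = 343702/(-2 + 841 - 28130) = 343702/(-27291) = 343702*(-1/27291) = -343702/27291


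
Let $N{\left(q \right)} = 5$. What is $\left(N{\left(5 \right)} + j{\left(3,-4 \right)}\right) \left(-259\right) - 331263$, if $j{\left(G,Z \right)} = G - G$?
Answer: $-332558$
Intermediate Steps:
$j{\left(G,Z \right)} = 0$
$\left(N{\left(5 \right)} + j{\left(3,-4 \right)}\right) \left(-259\right) - 331263 = \left(5 + 0\right) \left(-259\right) - 331263 = 5 \left(-259\right) - 331263 = -1295 - 331263 = -332558$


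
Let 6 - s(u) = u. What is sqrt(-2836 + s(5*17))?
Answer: I*sqrt(2915) ≈ 53.991*I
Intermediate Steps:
s(u) = 6 - u
sqrt(-2836 + s(5*17)) = sqrt(-2836 + (6 - 5*17)) = sqrt(-2836 + (6 - 1*85)) = sqrt(-2836 + (6 - 85)) = sqrt(-2836 - 79) = sqrt(-2915) = I*sqrt(2915)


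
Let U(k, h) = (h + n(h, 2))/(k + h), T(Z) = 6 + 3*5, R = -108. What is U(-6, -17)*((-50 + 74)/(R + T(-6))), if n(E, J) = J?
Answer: -120/667 ≈ -0.17991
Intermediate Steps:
T(Z) = 21 (T(Z) = 6 + 15 = 21)
U(k, h) = (2 + h)/(h + k) (U(k, h) = (h + 2)/(k + h) = (2 + h)/(h + k))
U(-6, -17)*((-50 + 74)/(R + T(-6))) = ((2 - 17)/(-17 - 6))*((-50 + 74)/(-108 + 21)) = (-15/(-23))*(24/(-87)) = (-1/23*(-15))*(24*(-1/87)) = (15/23)*(-8/29) = -120/667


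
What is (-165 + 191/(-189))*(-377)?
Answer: 11828752/189 ≈ 62586.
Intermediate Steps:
(-165 + 191/(-189))*(-377) = (-165 + 191*(-1/189))*(-377) = (-165 - 191/189)*(-377) = -31376/189*(-377) = 11828752/189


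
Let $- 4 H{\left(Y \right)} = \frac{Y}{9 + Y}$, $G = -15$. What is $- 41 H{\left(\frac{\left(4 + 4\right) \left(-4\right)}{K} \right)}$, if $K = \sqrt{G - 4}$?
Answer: $\frac{328 \sqrt{19}}{- 171 i + 32 \sqrt{19}} \approx 4.0952 + 5.0205 i$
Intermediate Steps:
$K = i \sqrt{19}$ ($K = \sqrt{-15 - 4} = \sqrt{-19} = i \sqrt{19} \approx 4.3589 i$)
$H{\left(Y \right)} = - \frac{Y}{4 \left(9 + Y\right)}$ ($H{\left(Y \right)} = - \frac{Y \frac{1}{9 + Y}}{4} = - \frac{Y}{4 \left(9 + Y\right)}$)
$- 41 H{\left(\frac{\left(4 + 4\right) \left(-4\right)}{K} \right)} = - 41 \left(- \frac{\left(4 + 4\right) \left(-4\right) \frac{1}{i \sqrt{19}}}{36 + 4 \frac{\left(4 + 4\right) \left(-4\right)}{i \sqrt{19}}}\right) = - 41 \left(- \frac{8 \left(-4\right) \left(- \frac{i \sqrt{19}}{19}\right)}{36 + 4 \cdot 8 \left(-4\right) \left(- \frac{i \sqrt{19}}{19}\right)}\right) = - 41 \left(- \frac{\left(-32\right) \left(- \frac{i \sqrt{19}}{19}\right)}{36 + 4 \left(- 32 \left(- \frac{i \sqrt{19}}{19}\right)\right)}\right) = - 41 \left(- \frac{\frac{32}{19} i \sqrt{19}}{36 + 4 \frac{32 i \sqrt{19}}{19}}\right) = - 41 \left(- \frac{\frac{32}{19} i \sqrt{19}}{36 + \frac{128 i \sqrt{19}}{19}}\right) = - 41 \left(- \frac{32 i \sqrt{19}}{19 \left(36 + \frac{128 i \sqrt{19}}{19}\right)}\right) = \frac{1312 i \sqrt{19}}{19 \left(36 + \frac{128 i \sqrt{19}}{19}\right)}$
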